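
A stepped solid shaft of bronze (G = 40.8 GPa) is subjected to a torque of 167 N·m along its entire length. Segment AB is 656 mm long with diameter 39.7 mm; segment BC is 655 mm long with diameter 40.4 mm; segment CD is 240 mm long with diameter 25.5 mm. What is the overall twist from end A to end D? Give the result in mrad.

J_AB = π(0.0397)⁴/32 = 2.44×10^-7 m⁴; J_BC = π(0.0404)⁴/32 = 2.62×10^-7 m⁴; J_CD = π(0.0255)⁴/32 = 4.15×10^-8 m⁴.
θ = (T/G)·Σ L_i/J_i = (167.0/40.8×10⁹)·(0.656/2.44×10^-7 + 0.655/2.62×10^-7 + 0.240/4.15×10^-8) = 0.04493 rad.

44.9 mrad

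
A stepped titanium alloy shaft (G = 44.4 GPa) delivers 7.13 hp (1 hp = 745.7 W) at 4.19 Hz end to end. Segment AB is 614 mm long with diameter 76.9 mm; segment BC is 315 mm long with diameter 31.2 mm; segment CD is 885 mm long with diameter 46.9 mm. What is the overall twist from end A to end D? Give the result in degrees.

1.41°

ω = 2π·4.19 = 26.33 rad/s, so T = P/ω = 7.13×745.7 / 26.33 = 202.0 N·m.
J_AB = π(0.0769)⁴/32 = 3.43×10^-6 m⁴; J_BC = π(0.0312)⁴/32 = 9.30×10^-8 m⁴; J_CD = π(0.0469)⁴/32 = 4.75×10^-7 m⁴.
θ = (T/G)·Σ L_i/J_i = (202.0/44.4×10⁹)·(0.614/3.43×10^-6 + 0.315/9.30×10^-8 + 0.885/4.75×10^-7) = 0.02469 rad.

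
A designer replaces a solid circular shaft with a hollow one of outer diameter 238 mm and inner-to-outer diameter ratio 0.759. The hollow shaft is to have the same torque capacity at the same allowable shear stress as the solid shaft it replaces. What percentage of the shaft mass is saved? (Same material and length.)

Equal τ_max and T ⇒ the solid shaft needs d_s³ = d_o³(1−k⁴), so d_s = 238·(1−0.759⁴)^(1/3) = 208.1 mm.
Area ratio A_h/A_s = d_o²(1−k²)/d_s² = (1−k²)/(1−k⁴)^(2/3) = 0.5547.
Mass saving = 1 − 0.5547 = 44.5 %.

44.5 %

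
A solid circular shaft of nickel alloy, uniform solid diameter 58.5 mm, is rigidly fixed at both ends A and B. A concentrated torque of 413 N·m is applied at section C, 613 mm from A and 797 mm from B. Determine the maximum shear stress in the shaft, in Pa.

With uniform GJ and both ends fixed, compatibility θ_AC = θ_CB gives T_A·a = T_B·b, together with T_A + T_B = T₀.
T_A = T₀·b/(a+b) = 413.0·797/1410 = 233.4 N·m; T_B = 179.6 N·m.
τ in each portion: τ_AC = 5.94×10^6 Pa, τ_CB = 4.57×10^6 Pa; maximum is in AC.
τ_max = T_AC·r/J = 233.4·0.0293/1.15×10^-6 = 5.939×10^6 Pa.

5.94e6 Pa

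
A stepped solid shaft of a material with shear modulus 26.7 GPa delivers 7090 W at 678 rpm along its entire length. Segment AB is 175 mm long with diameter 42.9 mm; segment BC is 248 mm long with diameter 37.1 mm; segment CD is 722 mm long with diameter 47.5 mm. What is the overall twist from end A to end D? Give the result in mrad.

ω = 2π·678/60 = 71.00 rad/s, so T = P/ω = 7090 / 71.00 = 99.86 N·m.
J_AB = π(0.0429)⁴/32 = 3.33×10^-7 m⁴; J_BC = π(0.0371)⁴/32 = 1.86×10^-7 m⁴; J_CD = π(0.0475)⁴/32 = 5.00×10^-7 m⁴.
θ = (T/G)·Σ L_i/J_i = (99.86/26.7×10⁹)·(0.175/3.33×10^-7 + 0.248/1.86×10^-7 + 0.722/5.00×10^-7) = 0.01236 rad.

12.4 mrad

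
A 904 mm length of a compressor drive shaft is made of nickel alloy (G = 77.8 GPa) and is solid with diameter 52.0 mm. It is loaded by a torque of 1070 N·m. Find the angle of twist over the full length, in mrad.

J = πd⁴/32 = π(0.0520)⁴/32 = 7.178×10^-7 m⁴.
θ = T·L/(G·J) = 1070 × 0.904 / (77.8×10⁹ × 7.178×10^-7) = 0.01732 rad.

17.3 mrad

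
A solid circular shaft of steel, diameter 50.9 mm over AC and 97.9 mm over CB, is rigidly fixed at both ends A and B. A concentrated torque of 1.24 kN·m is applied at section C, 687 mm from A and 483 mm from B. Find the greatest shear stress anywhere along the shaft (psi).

Compatibility: T_A·a/J_AC = T_B·b/J_CB with T_A + T_B = T₀.
J_AC = 6.59×10^-7 m⁴, J_CB = 9.02×10^-6 m⁴, so T_A = T₀·(J_AC/a)/((J_AC/a)+(J_CB/b)) = 60.59 N·m, T_B = 1179 N·m.
τ in each portion: τ_AC = 2.34×10^6 Pa, τ_CB = 6.40×10^6 Pa; maximum is in CB.
τ_max = T_CB·r/J = 1179·0.0490/9.02×10^-6 = 6.402×10^6 Pa.

928 psi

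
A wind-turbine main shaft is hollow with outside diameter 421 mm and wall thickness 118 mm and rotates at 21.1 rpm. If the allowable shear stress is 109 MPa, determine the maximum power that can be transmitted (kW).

3400 kW

J = π(d_o⁴ − d_i⁴)/32 = π(0.421⁴ − 0.185⁴)/32 = 2.969×10^-3 m⁴.
T_max = τ_allow·J/r = 1.09×10^8 × 2.969×10^-3 / 0.210 = 1.537e6 N·m.
ω = 2π·21.1/60 = 2.210 rad/s, so P_max = T_max·ω = 3.397×10^6 W.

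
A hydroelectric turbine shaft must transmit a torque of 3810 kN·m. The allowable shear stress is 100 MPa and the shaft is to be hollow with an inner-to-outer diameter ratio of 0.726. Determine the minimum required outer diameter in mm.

For a hollow shaft with d_i/d_o = 0.726: τ_max = 16T/(π d_o³ (1−k⁴)), so d_o = [16T/(π τ_allow (1−k⁴))]^(1/3) = [16·3.810e6/(π·1.00×10^8·0.7222)]^(1/3) = 0.6453 m.

645 mm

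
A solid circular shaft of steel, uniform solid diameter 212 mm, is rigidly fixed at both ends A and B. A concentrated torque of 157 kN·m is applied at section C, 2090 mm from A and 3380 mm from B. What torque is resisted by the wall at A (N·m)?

With uniform GJ and both ends fixed, compatibility θ_AC = θ_CB gives T_A·a = T_B·b, together with T_A + T_B = T₀.
T_A = T₀·b/(a+b) = 157000·3380/5470 = 97010 N·m; T_B = 59990 N·m.

97000 N·m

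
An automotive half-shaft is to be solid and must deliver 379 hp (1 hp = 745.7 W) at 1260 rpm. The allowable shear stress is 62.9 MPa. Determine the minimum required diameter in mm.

55.8 mm

ω = 2π·1260/60 = 131.9 rad/s, so T = P/ω = 379×745.7 / 131.9 = 2142 N·m.
For a solid shaft τ_max = 16T/(πd³), so d = (16T/(π τ_allow))^(1/3) = (16·2142/(π·6.29×10^7))^(1/3) = 0.05577 m.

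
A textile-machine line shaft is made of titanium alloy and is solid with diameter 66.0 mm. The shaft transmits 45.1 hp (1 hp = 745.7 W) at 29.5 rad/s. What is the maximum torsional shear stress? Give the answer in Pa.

2.02e7 Pa

ω = 29.5 rad/s, so T = P/ω = 45.1×745.7 / 29.50 = 1140 N·m.
J = πd⁴/32 = π(0.0660)⁴/32 = 1.863×10^-6 m⁴.
τ_max = T·r/J = 1140 × 0.0330 / 1.863×10^-6 = 2.020×10^7 Pa.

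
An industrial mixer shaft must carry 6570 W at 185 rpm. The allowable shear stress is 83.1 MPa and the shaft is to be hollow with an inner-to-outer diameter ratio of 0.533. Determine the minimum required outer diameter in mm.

28.3 mm

ω = 2π·185/60 = 19.37 rad/s, so T = P/ω = 6570 / 19.37 = 339.1 N·m.
For a hollow shaft with d_i/d_o = 0.533: τ_max = 16T/(π d_o³ (1−k⁴)), so d_o = [16T/(π τ_allow (1−k⁴))]^(1/3) = [16·339.1/(π·8.31×10^7·0.9193)]^(1/3) = 0.02828 m.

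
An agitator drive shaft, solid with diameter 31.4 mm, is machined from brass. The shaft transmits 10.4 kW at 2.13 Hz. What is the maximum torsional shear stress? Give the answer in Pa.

1.28e8 Pa

ω = 2π·2.13 = 13.38 rad/s, so T = P/ω = 10.4×10³ / 13.38 = 777.1 N·m.
J = πd⁴/32 = π(0.0314)⁴/32 = 9.544×10^-8 m⁴.
τ_max = T·r/J = 777.1 × 0.0157 / 9.544×10^-8 = 1.278×10^8 Pa.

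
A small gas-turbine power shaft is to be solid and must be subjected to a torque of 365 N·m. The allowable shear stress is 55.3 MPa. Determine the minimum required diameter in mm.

For a solid shaft τ_max = 16T/(πd³), so d = (16T/(π τ_allow))^(1/3) = (16·365.0/(π·5.53×10^7))^(1/3) = 0.03227 m.

32.3 mm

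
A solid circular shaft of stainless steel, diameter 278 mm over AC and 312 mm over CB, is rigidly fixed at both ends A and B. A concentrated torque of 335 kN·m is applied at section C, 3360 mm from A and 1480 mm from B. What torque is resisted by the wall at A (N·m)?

72800 N·m

Compatibility: T_A·a/J_AC = T_B·b/J_CB with T_A + T_B = T₀.
J_AC = 5.86×10^-4 m⁴, J_CB = 9.30×10^-4 m⁴, so T_A = T₀·(J_AC/a)/((J_AC/a)+(J_CB/b)) = 72800 N·m, T_B = 262200 N·m.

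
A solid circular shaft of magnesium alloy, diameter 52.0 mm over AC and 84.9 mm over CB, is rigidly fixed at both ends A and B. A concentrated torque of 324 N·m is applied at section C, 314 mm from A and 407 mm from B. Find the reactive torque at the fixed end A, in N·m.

50.0 N·m

Compatibility: T_A·a/J_AC = T_B·b/J_CB with T_A + T_B = T₀.
J_AC = 7.18×10^-7 m⁴, J_CB = 5.10×10^-6 m⁴, so T_A = T₀·(J_AC/a)/((J_AC/a)+(J_CB/b)) = 49.98 N·m, T_B = 274.0 N·m.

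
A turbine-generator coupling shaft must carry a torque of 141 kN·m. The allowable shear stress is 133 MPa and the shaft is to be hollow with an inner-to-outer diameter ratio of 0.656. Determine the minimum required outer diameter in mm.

For a hollow shaft with d_i/d_o = 0.656: τ_max = 16T/(π d_o³ (1−k⁴)), so d_o = [16T/(π τ_allow (1−k⁴))]^(1/3) = [16·141000/(π·1.33×10^8·0.8148)]^(1/3) = 0.1878 m.

188 mm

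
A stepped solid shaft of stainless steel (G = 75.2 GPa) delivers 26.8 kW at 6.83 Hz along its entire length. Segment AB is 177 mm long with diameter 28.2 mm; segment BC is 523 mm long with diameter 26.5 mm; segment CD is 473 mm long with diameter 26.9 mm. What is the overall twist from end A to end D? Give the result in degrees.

ω = 2π·6.83 = 42.91 rad/s, so T = P/ω = 26.8×10³ / 42.91 = 624.5 N·m.
J_AB = π(0.0282)⁴/32 = 6.21×10^-8 m⁴; J_BC = π(0.0265)⁴/32 = 4.84×10^-8 m⁴; J_CD = π(0.0269)⁴/32 = 5.14×10^-8 m⁴.
θ = (T/G)·Σ L_i/J_i = (624.5/75.2×10⁹)·(0.177/6.21×10^-8 + 0.523/4.84×10^-8 + 0.473/5.14×10^-8) = 0.1898 rad.

10.9°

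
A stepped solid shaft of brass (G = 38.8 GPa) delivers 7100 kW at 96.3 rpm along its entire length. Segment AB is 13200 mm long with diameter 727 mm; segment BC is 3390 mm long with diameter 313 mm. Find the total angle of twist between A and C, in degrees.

4.24°

ω = 2π·96.3/60 = 10.08 rad/s, so T = P/ω = 7100×10³ / 10.08 = 704000 N·m.
J_AB = π(0.727)⁴/32 = 0.0274 m⁴; J_BC = π(0.313)⁴/32 = 9.42×10^-4 m⁴.
θ = (T/G)·Σ L_i/J_i = (704000/38.8×10⁹)·(13.2/0.0274 + 3.39/9.42×10^-4) = 0.07402 rad.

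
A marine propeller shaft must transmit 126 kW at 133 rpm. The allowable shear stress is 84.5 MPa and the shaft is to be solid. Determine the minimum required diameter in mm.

ω = 2π·133/60 = 13.93 rad/s, so T = P/ω = 126×10³ / 13.93 = 9047 N·m.
For a solid shaft τ_max = 16T/(πd³), so d = (16T/(π τ_allow))^(1/3) = (16·9047/(π·8.45×10^7))^(1/3) = 0.08170 m.

81.7 mm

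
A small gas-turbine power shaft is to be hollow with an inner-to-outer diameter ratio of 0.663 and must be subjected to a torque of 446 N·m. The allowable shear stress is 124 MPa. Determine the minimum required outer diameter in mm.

28.3 mm

For a hollow shaft with d_i/d_o = 0.663: τ_max = 16T/(π d_o³ (1−k⁴)), so d_o = [16T/(π τ_allow (1−k⁴))]^(1/3) = [16·446.0/(π·1.24×10^8·0.8068)]^(1/3) = 0.02832 m.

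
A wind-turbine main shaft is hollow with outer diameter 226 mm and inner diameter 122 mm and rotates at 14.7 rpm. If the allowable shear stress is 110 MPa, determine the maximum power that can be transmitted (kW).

351 kW

J = π(d_o⁴ − d_i⁴)/32 = π(0.226⁴ − 0.122⁴)/32 = 2.344×10^-4 m⁴.
T_max = τ_allow·J/r = 1.10×10^8 × 2.344×10^-4 / 0.113 = 228100 N·m.
ω = 2π·14.7/60 = 1.539 rad/s, so P_max = T_max·ω = 3.512×10^5 W.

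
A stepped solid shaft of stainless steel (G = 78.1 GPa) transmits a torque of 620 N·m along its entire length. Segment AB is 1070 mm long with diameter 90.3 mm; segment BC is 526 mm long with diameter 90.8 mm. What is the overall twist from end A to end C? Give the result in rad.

0.00193 rad

J_AB = π(0.0903)⁴/32 = 6.53×10^-6 m⁴; J_BC = π(0.0908)⁴/32 = 6.67×10^-6 m⁴.
θ = (T/G)·Σ L_i/J_i = (620.0/78.1×10⁹)·(1.07/6.53×10^-6 + 0.526/6.67×10^-6) = 1.927×10^-3 rad.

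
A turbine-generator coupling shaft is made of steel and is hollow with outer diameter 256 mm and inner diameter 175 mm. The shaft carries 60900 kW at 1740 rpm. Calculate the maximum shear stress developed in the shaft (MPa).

130 MPa

ω = 2π·1740/60 = 182.2 rad/s, so T = P/ω = 60900×10³ / 182.2 = 334200 N·m.
J = π(d_o⁴ − d_i⁴)/32 = π(0.256⁴ − 0.175⁴)/32 = 3.296×10^-4 m⁴.
τ_max = T·r/J = 334200 × 0.128 / 3.296×10^-4 = 1.298×10^8 Pa.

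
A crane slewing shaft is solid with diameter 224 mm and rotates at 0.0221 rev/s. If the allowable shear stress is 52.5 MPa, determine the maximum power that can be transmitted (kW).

16.1 kW

J = πd⁴/32 = π(0.224)⁴/32 = 2.472×10^-4 m⁴.
T_max = τ_allow·J/r = 5.25×10^7 × 2.472×10^-4 / 0.112 = 115900 N·m.
ω = 2π·0.0221 = 0.1389 rad/s, so P_max = T_max·ω = 1.609×10^4 W.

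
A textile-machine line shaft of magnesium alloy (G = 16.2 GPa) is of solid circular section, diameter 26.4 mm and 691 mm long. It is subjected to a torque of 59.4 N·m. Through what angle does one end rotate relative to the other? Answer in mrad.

53.1 mrad

J = πd⁴/32 = π(0.0264)⁴/32 = 4.769×10^-8 m⁴.
θ = T·L/(G·J) = 59.40 × 0.691 / (16.2×10⁹ × 4.769×10^-8) = 0.05313 rad.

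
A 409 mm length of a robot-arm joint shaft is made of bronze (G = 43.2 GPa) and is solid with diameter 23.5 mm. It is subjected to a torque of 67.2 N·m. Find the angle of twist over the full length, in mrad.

21.2 mrad

J = πd⁴/32 = π(0.0235)⁴/32 = 2.994×10^-8 m⁴.
θ = T·L/(G·J) = 67.20 × 0.409 / (43.2×10⁹ × 2.994×10^-8) = 0.02125 rad.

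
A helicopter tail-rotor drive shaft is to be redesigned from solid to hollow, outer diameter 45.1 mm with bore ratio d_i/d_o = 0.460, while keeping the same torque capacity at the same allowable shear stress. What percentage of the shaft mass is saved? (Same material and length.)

18.7 %

Equal τ_max and T ⇒ the solid shaft needs d_s³ = d_o³(1−k⁴), so d_s = 45.1·(1−0.460⁴)^(1/3) = 44.42 mm.
Area ratio A_h/A_s = d_o²(1−k²)/d_s² = (1−k²)/(1−k⁴)^(2/3) = 0.8128.
Mass saving = 1 − 0.8128 = 18.7 %.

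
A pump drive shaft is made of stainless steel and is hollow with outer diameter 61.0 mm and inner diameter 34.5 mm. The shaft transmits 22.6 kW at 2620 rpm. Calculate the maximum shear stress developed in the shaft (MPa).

ω = 2π·2620/60 = 274.4 rad/s, so T = P/ω = 22.6×10³ / 274.4 = 82.37 N·m.
J = π(d_o⁴ − d_i⁴)/32 = π(0.0610⁴ − 0.0345⁴)/32 = 1.220×10^-6 m⁴.
τ_max = T·r/J = 82.37 × 0.0305 / 1.220×10^-6 = 2.059×10^6 Pa.

2.06 MPa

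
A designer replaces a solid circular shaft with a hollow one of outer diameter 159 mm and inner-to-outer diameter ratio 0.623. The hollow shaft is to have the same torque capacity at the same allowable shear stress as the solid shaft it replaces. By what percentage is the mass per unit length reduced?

31.8 %

Equal τ_max and T ⇒ the solid shaft needs d_s³ = d_o³(1−k⁴), so d_s = 159·(1−0.623⁴)^(1/3) = 150.6 mm.
Area ratio A_h/A_s = d_o²(1−k²)/d_s² = (1−k²)/(1−k⁴)^(2/3) = 0.6822.
Mass saving = 1 − 0.6822 = 31.8 %.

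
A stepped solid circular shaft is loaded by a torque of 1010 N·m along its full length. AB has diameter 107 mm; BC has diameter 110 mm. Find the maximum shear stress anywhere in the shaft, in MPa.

4.20 MPa

Under the same torque, τ_max = 16T/(πd³) is largest where d is smallest — segment AB (d = 107 mm).
τ_max = 16·1010/(π·(0.107)³) = 4.199×10^6 Pa.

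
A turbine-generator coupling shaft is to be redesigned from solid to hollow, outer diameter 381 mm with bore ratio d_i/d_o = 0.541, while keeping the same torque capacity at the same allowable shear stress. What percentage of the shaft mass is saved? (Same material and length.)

24.9 %

Equal τ_max and T ⇒ the solid shaft needs d_s³ = d_o³(1−k⁴), so d_s = 381·(1−0.541⁴)^(1/3) = 369.8 mm.
Area ratio A_h/A_s = d_o²(1−k²)/d_s² = (1−k²)/(1−k⁴)^(2/3) = 0.7508.
Mass saving = 1 − 0.7508 = 24.9 %.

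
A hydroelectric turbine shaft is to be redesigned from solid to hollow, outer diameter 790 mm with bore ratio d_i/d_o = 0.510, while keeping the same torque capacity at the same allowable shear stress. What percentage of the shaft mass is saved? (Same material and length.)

22.5 %

Equal τ_max and T ⇒ the solid shaft needs d_s³ = d_o³(1−k⁴), so d_s = 790·(1−0.510⁴)^(1/3) = 771.8 mm.
Area ratio A_h/A_s = d_o²(1−k²)/d_s² = (1−k²)/(1−k⁴)^(2/3) = 0.7753.
Mass saving = 1 − 0.7753 = 22.5 %.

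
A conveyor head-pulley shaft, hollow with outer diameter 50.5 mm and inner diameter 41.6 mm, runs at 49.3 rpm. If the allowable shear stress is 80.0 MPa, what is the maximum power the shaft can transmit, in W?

J = π(d_o⁴ − d_i⁴)/32 = π(0.0505⁴ − 0.0416⁴)/32 = 3.445×10^-7 m⁴.
T_max = τ_allow·J/r = 8.00×10^7 × 3.445×10^-7 / 0.0253 = 1091 N·m.
ω = 2π·49.3/60 = 5.163 rad/s, so P_max = T_max·ω = 5635 W.

5630 W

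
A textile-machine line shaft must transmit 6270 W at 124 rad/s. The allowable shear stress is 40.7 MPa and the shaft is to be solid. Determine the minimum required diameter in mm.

ω = 124 rad/s, so T = P/ω = 6270 / 124.0 = 50.56 N·m.
For a solid shaft τ_max = 16T/(πd³), so d = (16T/(π τ_allow))^(1/3) = (16·50.56/(π·4.07×10^7))^(1/3) = 0.01850 m.

18.5 mm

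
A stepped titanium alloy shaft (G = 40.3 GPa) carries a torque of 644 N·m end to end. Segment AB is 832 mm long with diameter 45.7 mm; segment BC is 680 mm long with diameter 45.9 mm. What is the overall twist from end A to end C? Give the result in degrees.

J_AB = π(0.0457)⁴/32 = 4.28×10^-7 m⁴; J_BC = π(0.0459)⁴/32 = 4.36×10^-7 m⁴.
θ = (T/G)·Σ L_i/J_i = (644.0/40.3×10⁹)·(0.832/4.28×10^-7 + 0.680/4.36×10^-7) = 0.05599 rad.

3.21°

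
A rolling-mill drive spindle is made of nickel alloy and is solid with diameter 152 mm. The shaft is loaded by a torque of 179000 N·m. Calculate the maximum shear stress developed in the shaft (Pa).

J = πd⁴/32 = π(0.152)⁴/32 = 5.241×10^-5 m⁴.
τ_max = T·r/J = 179000 × 0.0760 / 5.241×10^-5 = 2.596×10^8 Pa.

2.60e8 Pa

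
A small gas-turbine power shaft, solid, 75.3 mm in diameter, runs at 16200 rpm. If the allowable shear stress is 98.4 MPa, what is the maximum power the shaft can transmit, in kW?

J = πd⁴/32 = π(0.0753)⁴/32 = 3.156×10^-6 m⁴.
T_max = τ_allow·J/r = 9.84×10^7 × 3.156×10^-6 / 0.0376 = 8249 N·m.
ω = 2π·16200/60 = 1696 rad/s, so P_max = T_max·ω = 1.399×10^7 W.

14000 kW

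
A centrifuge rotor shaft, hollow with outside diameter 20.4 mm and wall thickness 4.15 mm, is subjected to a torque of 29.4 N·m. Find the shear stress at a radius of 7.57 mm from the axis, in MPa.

J = π(d_o⁴ − d_i⁴)/32 = π(0.0204⁴ − 0.0121⁴)/32 = 1.490×10^-8 m⁴.
Shear stress varies linearly with radius: τ = T·r/J = 29.40 × 0.00757 / 1.490×10^-8 = 1.494×10^7 Pa.

14.9 MPa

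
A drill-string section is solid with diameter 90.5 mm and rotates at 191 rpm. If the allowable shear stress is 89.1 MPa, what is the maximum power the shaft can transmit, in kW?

J = πd⁴/32 = π(0.0905)⁴/32 = 6.586×10^-6 m⁴.
T_max = τ_allow·J/r = 8.91×10^7 × 6.586×10^-6 / 0.0452 = 12970 N·m.
ω = 2π·191/60 = 20.00 rad/s, so P_max = T_max·ω = 2.594×10^5 W.

259 kW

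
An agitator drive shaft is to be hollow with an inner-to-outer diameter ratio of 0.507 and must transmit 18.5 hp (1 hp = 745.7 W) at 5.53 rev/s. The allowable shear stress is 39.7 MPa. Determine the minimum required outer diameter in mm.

37.9 mm

ω = 2π·5.53 = 34.75 rad/s, so T = P/ω = 18.5×745.7 / 34.75 = 397.0 N·m.
For a hollow shaft with d_i/d_o = 0.507: τ_max = 16T/(π d_o³ (1−k⁴)), so d_o = [16T/(π τ_allow (1−k⁴))]^(1/3) = [16·397.0/(π·3.97×10^7·0.9339)]^(1/3) = 0.03792 m.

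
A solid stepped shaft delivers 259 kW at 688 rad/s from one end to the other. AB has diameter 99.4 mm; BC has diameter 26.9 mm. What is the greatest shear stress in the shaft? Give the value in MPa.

ω = 688 rad/s, so T = P/ω = 259×10³ / 688.0 = 376.5 N·m.
Under the same torque, τ_max = 16T/(πd³) is largest where d is smallest — segment BC (d = 26.9 mm).
τ_max = 16·376.5/(π·(0.0269)³) = 9.850×10^7 Pa.

98.5 MPa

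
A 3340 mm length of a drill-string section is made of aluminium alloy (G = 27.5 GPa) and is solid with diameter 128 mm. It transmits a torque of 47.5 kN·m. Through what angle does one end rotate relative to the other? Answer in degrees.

12.5°

J = πd⁴/32 = π(0.128)⁴/32 = 2.635×10^-5 m⁴.
θ = T·L/(G·J) = 47500 × 3.34 / (27.5×10⁹ × 2.635×10^-5) = 0.2189 rad.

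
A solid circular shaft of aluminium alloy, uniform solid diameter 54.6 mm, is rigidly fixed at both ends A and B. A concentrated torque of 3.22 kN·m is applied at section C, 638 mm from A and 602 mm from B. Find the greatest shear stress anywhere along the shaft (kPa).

51800 kPa

With uniform GJ and both ends fixed, compatibility θ_AC = θ_CB gives T_A·a = T_B·b, together with T_A + T_B = T₀.
T_A = T₀·b/(a+b) = 3220·602/1240 = 1563 N·m; T_B = 1657 N·m.
τ in each portion: τ_AC = 4.89×10^7 Pa, τ_CB = 5.18×10^7 Pa; maximum is in CB.
τ_max = T_CB·r/J = 1657·0.0273/8.73×10^-7 = 5.184×10^7 Pa.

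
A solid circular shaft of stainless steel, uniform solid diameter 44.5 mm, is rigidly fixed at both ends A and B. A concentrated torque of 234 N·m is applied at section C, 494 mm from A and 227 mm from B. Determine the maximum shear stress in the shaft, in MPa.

9.27 MPa

With uniform GJ and both ends fixed, compatibility θ_AC = θ_CB gives T_A·a = T_B·b, together with T_A + T_B = T₀.
T_A = T₀·b/(a+b) = 234.0·227/721.0 = 73.67 N·m; T_B = 160.3 N·m.
τ in each portion: τ_AC = 4.26×10^6 Pa, τ_CB = 9.27×10^6 Pa; maximum is in CB.
τ_max = T_CB·r/J = 160.3·0.0222/3.85×10^-7 = 9.266×10^6 Pa.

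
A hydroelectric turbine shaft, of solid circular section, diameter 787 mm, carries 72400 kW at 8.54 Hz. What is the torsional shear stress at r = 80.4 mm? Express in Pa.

2.88e6 Pa

ω = 2π·8.54 = 53.66 rad/s, so T = P/ω = 72400×10³ / 53.66 = 1.349e6 N·m.
J = πd⁴/32 = π(0.787)⁴/32 = 0.03766 m⁴.
Shear stress varies linearly with radius: τ = T·r/J = 1.349e6 × 0.0804 / 0.03766 = 2.880×10^6 Pa.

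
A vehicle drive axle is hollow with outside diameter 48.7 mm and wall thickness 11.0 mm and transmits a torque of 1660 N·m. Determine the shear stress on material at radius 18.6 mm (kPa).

J = π(d_o⁴ − d_i⁴)/32 = π(0.0487⁴ − 0.0267⁴)/32 = 5.023×10^-7 m⁴.
Shear stress varies linearly with radius: τ = T·r/J = 1660 × 0.0186 / 5.023×10^-7 = 6.147×10^7 Pa.

61500 kPa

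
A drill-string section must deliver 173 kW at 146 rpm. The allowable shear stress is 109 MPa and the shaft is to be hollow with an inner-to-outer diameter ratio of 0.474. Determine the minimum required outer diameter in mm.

ω = 2π·146/60 = 15.29 rad/s, so T = P/ω = 173×10³ / 15.29 = 11320 N·m.
For a hollow shaft with d_i/d_o = 0.474: τ_max = 16T/(π d_o³ (1−k⁴)), so d_o = [16T/(π τ_allow (1−k⁴))]^(1/3) = [16·11320/(π·1.09×10^8·0.9495)]^(1/3) = 0.08227 m.

82.3 mm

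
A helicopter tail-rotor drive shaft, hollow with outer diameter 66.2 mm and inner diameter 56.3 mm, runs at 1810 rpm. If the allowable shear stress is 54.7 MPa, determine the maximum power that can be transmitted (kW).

282 kW

J = π(d_o⁴ − d_i⁴)/32 = π(0.0662⁴ − 0.0563⁴)/32 = 8.992×10^-7 m⁴.
T_max = τ_allow·J/r = 5.47×10^7 × 8.992×10^-7 / 0.0331 = 1486 N·m.
ω = 2π·1810/60 = 189.5 rad/s, so P_max = T_max·ω = 2.816×10^5 W.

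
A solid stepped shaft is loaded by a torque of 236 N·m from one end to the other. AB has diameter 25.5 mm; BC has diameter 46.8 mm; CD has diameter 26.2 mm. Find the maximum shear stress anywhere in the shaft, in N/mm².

72.5 N/mm²

Under the same torque, τ_max = 16T/(πd³) is largest where d is smallest — segment AB (d = 25.5 mm).
τ_max = 16·236.0/(π·(0.0255)³) = 7.249×10^7 Pa.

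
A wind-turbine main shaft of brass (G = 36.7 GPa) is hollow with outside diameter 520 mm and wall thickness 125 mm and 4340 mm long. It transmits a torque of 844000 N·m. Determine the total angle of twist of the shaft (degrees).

0.859°

J = π(d_o⁴ − d_i⁴)/32 = π(0.520⁴ − 0.270⁴)/32 = 6.656×10^-3 m⁴.
θ = T·L/(G·J) = 844000 × 4.34 / (36.7×10⁹ × 6.656×10^-3) = 0.01499 rad.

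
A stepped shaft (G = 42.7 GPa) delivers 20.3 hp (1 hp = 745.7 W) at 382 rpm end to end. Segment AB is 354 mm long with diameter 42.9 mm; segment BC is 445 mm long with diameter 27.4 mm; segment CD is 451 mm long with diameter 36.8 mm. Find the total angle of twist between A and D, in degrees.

ω = 2π·382/60 = 40.00 rad/s, so T = P/ω = 20.3×745.7 / 40.00 = 378.4 N·m.
J_AB = π(0.0429)⁴/32 = 3.33×10^-7 m⁴; J_BC = π(0.0274)⁴/32 = 5.53×10^-8 m⁴; J_CD = π(0.0368)⁴/32 = 1.80×10^-7 m⁴.
θ = (T/G)·Σ L_i/J_i = (378.4/42.7×10⁹)·(0.354/3.33×10^-7 + 0.445/5.53×10^-8 + 0.451/1.80×10^-7) = 0.1029 rad.

5.90°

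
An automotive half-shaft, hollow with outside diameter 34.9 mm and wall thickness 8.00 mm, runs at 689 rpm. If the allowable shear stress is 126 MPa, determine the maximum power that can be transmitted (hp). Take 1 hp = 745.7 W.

93.0 hp

J = π(d_o⁴ − d_i⁴)/32 = π(0.0349⁴ − 0.0189⁴)/32 = 1.331×10^-7 m⁴.
T_max = τ_allow·J/r = 1.26×10^8 × 1.331×10^-7 / 0.0175 = 961.2 N·m.
ω = 2π·689/60 = 72.15 rad/s, so P_max = T_max·ω = 6.935×10^4 W.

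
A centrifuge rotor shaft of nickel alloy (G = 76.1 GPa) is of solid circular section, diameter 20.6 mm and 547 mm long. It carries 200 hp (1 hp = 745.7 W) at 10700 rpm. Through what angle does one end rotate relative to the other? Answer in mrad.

54.1 mrad

ω = 2π·10700/60 = 1121 rad/s, so T = P/ω = 200×745.7 / 1121 = 133.1 N·m.
J = πd⁴/32 = π(0.0206)⁴/32 = 1.768×10^-8 m⁴.
θ = T·L/(G·J) = 133.1 × 0.547 / (76.1×10⁹ × 1.768×10^-8) = 0.05411 rad.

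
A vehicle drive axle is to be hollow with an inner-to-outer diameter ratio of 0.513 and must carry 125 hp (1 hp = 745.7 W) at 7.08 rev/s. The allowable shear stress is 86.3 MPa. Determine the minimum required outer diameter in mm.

ω = 2π·7.08 = 44.48 rad/s, so T = P/ω = 125×745.7 / 44.48 = 2095 N·m.
For a hollow shaft with d_i/d_o = 0.513: τ_max = 16T/(π d_o³ (1−k⁴)), so d_o = [16T/(π τ_allow (1−k⁴))]^(1/3) = [16·2095/(π·8.63×10^7·0.9307)]^(1/3) = 0.05103 m.

51.0 mm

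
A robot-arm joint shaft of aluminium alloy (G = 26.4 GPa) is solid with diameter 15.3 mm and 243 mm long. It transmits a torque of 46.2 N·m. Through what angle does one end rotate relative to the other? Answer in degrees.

4.53°

J = πd⁴/32 = π(0.0153)⁴/32 = 5.380×10^-9 m⁴.
θ = T·L/(G·J) = 46.20 × 0.243 / (26.4×10⁹ × 5.380×10^-9) = 0.07905 rad.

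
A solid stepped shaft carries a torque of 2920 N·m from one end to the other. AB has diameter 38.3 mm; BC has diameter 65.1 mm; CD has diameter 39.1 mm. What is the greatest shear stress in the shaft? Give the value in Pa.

Under the same torque, τ_max = 16T/(πd³) is largest where d is smallest — segment AB (d = 38.3 mm).
τ_max = 16·2920/(π·(0.0383)³) = 2.647×10^8 Pa.

2.65e8 Pa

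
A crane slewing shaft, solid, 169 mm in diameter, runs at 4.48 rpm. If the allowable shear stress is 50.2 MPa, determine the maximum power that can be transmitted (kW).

J = πd⁴/32 = π(0.169)⁴/32 = 8.008×10^-5 m⁴.
T_max = τ_allow·J/r = 5.02×10^7 × 8.008×10^-5 / 0.0845 = 47580 N·m.
ω = 2π·4.48/60 = 0.4691 rad/s, so P_max = T_max·ω = 2.232×10^4 W.

22.3 kW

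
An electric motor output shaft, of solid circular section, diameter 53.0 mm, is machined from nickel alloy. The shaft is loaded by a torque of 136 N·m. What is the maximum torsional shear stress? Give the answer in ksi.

J = πd⁴/32 = π(0.0530)⁴/32 = 7.746×10^-7 m⁴.
τ_max = T·r/J = 136.0 × 0.0265 / 7.746×10^-7 = 4.652×10^6 Pa.

0.675 ksi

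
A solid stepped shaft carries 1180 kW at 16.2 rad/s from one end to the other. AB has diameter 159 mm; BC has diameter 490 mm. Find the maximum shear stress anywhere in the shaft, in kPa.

92300 kPa

ω = 16.2 rad/s, so T = P/ω = 1180×10³ / 16.20 = 72840 N·m.
Under the same torque, τ_max = 16T/(πd³) is largest where d is smallest — segment AB (d = 159 mm).
τ_max = 16·72840/(π·(0.159)³) = 9.229×10^7 Pa.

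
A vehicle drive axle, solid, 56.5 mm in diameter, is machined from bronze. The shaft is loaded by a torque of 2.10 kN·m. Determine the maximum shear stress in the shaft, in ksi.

J = πd⁴/32 = π(0.0565)⁴/32 = 1.000×10^-6 m⁴.
τ_max = T·r/J = 2100 × 0.0283 / 1.000×10^-6 = 5.930×10^7 Pa.

8.60 ksi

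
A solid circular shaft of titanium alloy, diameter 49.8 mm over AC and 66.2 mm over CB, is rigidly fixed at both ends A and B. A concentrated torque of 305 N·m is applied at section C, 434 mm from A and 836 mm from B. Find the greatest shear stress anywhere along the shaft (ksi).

Compatibility: T_A·a/J_AC = T_B·b/J_CB with T_A + T_B = T₀.
J_AC = 6.04×10^-7 m⁴, J_CB = 1.89×10^-6 m⁴, so T_A = T₀·(J_AC/a)/((J_AC/a)+(J_CB/b)) = 116.4 N·m, T_B = 188.6 N·m.
τ in each portion: τ_AC = 4.80×10^6 Pa, τ_CB = 3.31×10^6 Pa; maximum is in AC.
τ_max = T_AC·r/J = 116.4·0.0249/6.04×10^-7 = 4.799×10^6 Pa.

0.696 ksi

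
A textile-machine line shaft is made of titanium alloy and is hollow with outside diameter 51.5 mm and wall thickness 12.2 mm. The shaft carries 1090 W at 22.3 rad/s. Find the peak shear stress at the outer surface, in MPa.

ω = 22.3 rad/s, so T = P/ω = 1090 / 22.30 = 48.88 N·m.
J = π(d_o⁴ − d_i⁴)/32 = π(0.0515⁴ − 0.0271⁴)/32 = 6.377×10^-7 m⁴.
τ_max = T·r/J = 48.88 × 0.0257 / 6.377×10^-7 = 1.974×10^6 Pa.

1.97 MPa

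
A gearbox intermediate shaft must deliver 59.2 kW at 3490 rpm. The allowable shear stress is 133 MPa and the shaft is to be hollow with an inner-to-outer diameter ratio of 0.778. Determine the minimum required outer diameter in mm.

ω = 2π·3490/60 = 365.5 rad/s, so T = P/ω = 59.2×10³ / 365.5 = 162.0 N·m.
For a hollow shaft with d_i/d_o = 0.778: τ_max = 16T/(π d_o³ (1−k⁴)), so d_o = [16T/(π τ_allow (1−k⁴))]^(1/3) = [16·162.0/(π·1.33×10^8·0.6336)]^(1/3) = 0.02139 m.

21.4 mm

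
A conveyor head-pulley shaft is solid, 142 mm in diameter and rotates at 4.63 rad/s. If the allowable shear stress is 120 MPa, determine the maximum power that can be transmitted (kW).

312 kW

J = πd⁴/32 = π(0.142)⁴/32 = 3.992×10^-5 m⁴.
T_max = τ_allow·J/r = 1.20×10^8 × 3.992×10^-5 / 0.0710 = 67460 N·m.
ω = 4.63 rad/s, so P_max = T_max·ω = 3.124×10^5 W.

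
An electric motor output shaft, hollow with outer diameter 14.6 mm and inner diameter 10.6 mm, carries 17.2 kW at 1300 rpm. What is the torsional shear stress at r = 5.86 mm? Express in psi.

33300 psi

ω = 2π·1300/60 = 136.1 rad/s, so T = P/ω = 17.2×10³ / 136.1 = 126.3 N·m.
J = π(d_o⁴ − d_i⁴)/32 = π(0.0146⁴ − 0.0106⁴)/32 = 3.221×10^-9 m⁴.
Shear stress varies linearly with radius: τ = T·r/J = 126.3 × 0.00586 / 3.221×10^-9 = 2.298×10^8 Pa.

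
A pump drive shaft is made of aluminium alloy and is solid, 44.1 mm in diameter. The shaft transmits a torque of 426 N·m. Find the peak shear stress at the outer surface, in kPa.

J = πd⁴/32 = π(0.0441)⁴/32 = 3.713×10^-7 m⁴.
τ_max = T·r/J = 426.0 × 0.0221 / 3.713×10^-7 = 2.530×10^7 Pa.

25300 kPa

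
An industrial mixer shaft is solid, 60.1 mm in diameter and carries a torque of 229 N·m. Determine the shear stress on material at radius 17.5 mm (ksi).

J = πd⁴/32 = π(0.0601)⁴/32 = 1.281×10^-6 m⁴.
Shear stress varies linearly with radius: τ = T·r/J = 229.0 × 0.0175 / 1.281×10^-6 = 3.129×10^6 Pa.

0.454 ksi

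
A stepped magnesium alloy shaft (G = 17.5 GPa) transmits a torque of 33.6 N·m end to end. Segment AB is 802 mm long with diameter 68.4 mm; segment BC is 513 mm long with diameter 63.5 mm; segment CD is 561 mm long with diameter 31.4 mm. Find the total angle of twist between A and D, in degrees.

0.723°

J_AB = π(0.0684)⁴/32 = 2.15×10^-6 m⁴; J_BC = π(0.0635)⁴/32 = 1.60×10^-6 m⁴; J_CD = π(0.0314)⁴/32 = 9.54×10^-8 m⁴.
θ = (T/G)·Σ L_i/J_i = (33.60/17.5×10⁹)·(0.802/2.15×10^-6 + 0.513/1.60×10^-6 + 0.561/9.54×10^-8) = 0.01262 rad.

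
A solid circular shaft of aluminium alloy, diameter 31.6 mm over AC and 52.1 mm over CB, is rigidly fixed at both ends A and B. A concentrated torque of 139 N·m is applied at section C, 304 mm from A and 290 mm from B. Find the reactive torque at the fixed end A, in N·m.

15.9 N·m

Compatibility: T_A·a/J_AC = T_B·b/J_CB with T_A + T_B = T₀.
J_AC = 9.79×10^-8 m⁴, J_CB = 7.23×10^-7 m⁴, so T_A = T₀·(J_AC/a)/((J_AC/a)+(J_CB/b)) = 15.89 N·m, T_B = 123.1 N·m.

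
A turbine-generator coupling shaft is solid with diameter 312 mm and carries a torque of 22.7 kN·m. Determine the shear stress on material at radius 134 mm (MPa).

J = πd⁴/32 = π(0.312)⁴/32 = 9.303×10^-4 m⁴.
Shear stress varies linearly with radius: τ = T·r/J = 22700 × 0.134 / 9.303×10^-4 = 3.270×10^6 Pa.

3.27 MPa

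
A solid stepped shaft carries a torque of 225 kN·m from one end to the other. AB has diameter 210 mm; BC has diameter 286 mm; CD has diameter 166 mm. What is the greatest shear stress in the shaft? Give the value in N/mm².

Under the same torque, τ_max = 16T/(πd³) is largest where d is smallest — segment CD (d = 166 mm).
τ_max = 16·225000/(π·(0.166)³) = 2.505×10^8 Pa.

251 N/mm²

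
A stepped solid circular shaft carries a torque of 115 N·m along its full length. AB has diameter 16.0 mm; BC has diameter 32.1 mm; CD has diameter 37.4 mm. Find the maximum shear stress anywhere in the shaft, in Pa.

1.43e8 Pa

Under the same torque, τ_max = 16T/(πd³) is largest where d is smallest — segment AB (d = 16.0 mm).
τ_max = 16·115.0/(π·(0.0160)³) = 1.430×10^8 Pa.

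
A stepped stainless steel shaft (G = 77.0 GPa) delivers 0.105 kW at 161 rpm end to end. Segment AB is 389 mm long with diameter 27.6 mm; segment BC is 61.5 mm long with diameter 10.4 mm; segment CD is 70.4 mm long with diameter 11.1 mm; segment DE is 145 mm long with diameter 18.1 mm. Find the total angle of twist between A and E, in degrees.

ω = 2π·161/60 = 16.86 rad/s, so T = P/ω = 0.105×10³ / 16.86 = 6.228 N·m.
J_AB = π(0.0276)⁴/32 = 5.70×10^-8 m⁴; J_BC = π(0.0104)⁴/32 = 1.15×10^-9 m⁴; J_CD = π(0.0111)⁴/32 = 1.49×10^-9 m⁴; J_DE = π(0.0181)⁴/32 = 1.05×10^-8 m⁴.
θ = (T/G)·Σ L_i/J_i = (6.228/77.0×10⁹)·(0.389/5.70×10^-8 + 0.0615/1.15×10^-9 + 0.0704/1.49×10^-9 + 0.145/1.05×10^-8) = 9.817×10^-3 rad.

0.562°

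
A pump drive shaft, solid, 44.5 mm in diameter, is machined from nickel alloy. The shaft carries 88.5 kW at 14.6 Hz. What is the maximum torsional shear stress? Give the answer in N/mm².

55.8 N/mm²

ω = 2π·14.6 = 91.73 rad/s, so T = P/ω = 88.5×10³ / 91.73 = 964.7 N·m.
J = πd⁴/32 = π(0.0445)⁴/32 = 3.850×10^-7 m⁴.
τ_max = T·r/J = 964.7 × 0.0222 / 3.850×10^-7 = 5.576×10^7 Pa.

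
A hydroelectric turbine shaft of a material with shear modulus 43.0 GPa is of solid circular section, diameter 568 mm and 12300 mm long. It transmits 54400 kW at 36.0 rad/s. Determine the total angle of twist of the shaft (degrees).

2.42°

ω = 36.0 rad/s, so T = P/ω = 54400×10³ / 36.00 = 1.511e6 N·m.
J = πd⁴/32 = π(0.568)⁴/32 = 0.01022 m⁴.
θ = T·L/(G·J) = 1.511e6 × 12.3 / (43.0×10⁹ × 0.01022) = 0.04230 rad.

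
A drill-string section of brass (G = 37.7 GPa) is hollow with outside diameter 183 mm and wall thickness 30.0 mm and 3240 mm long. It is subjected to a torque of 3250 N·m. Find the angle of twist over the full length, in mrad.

J = π(d_o⁴ − d_i⁴)/32 = π(0.183⁴ − 0.123⁴)/32 = 8.763×10^-5 m⁴.
θ = T·L/(G·J) = 3250 × 3.24 / (37.7×10⁹ × 8.763×10^-5) = 3.187×10^-3 rad.

3.19 mrad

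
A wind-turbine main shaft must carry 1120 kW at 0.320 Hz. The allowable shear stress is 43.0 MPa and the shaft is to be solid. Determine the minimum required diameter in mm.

404 mm

ω = 2π·0.320 = 2.011 rad/s, so T = P/ω = 1120×10³ / 2.011 = 557000 N·m.
For a solid shaft τ_max = 16T/(πd³), so d = (16T/(π τ_allow))^(1/3) = (16·557000/(π·4.30×10^7))^(1/3) = 0.4041 m.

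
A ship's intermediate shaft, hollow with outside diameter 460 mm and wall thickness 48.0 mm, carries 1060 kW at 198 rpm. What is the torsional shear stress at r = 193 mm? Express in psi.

ω = 2π·198/60 = 20.73 rad/s, so T = P/ω = 1060×10³ / 20.73 = 51120 N·m.
J = π(d_o⁴ − d_i⁴)/32 = π(0.460⁴ − 0.364⁴)/32 = 2.672×10^-3 m⁴.
Shear stress varies linearly with radius: τ = T·r/J = 51120 × 0.193 / 2.672×10^-3 = 3.692×10^6 Pa.

536 psi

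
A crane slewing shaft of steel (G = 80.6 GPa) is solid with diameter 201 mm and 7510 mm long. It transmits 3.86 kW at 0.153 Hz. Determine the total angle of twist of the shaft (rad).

ω = 2π·0.153 = 0.9613 rad/s, so T = P/ω = 3.86×10³ / 0.9613 = 4015 N·m.
J = πd⁴/32 = π(0.201)⁴/32 = 1.602×10^-4 m⁴.
θ = T·L/(G·J) = 4015 × 7.51 / (80.6×10⁹ × 1.602×10^-4) = 2.335×10^-3 rad.

0.00233 rad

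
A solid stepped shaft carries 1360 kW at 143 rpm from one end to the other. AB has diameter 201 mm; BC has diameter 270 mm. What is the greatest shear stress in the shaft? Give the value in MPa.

ω = 2π·143/60 = 14.97 rad/s, so T = P/ω = 1360×10³ / 14.97 = 90820 N·m.
Under the same torque, τ_max = 16T/(πd³) is largest where d is smallest — segment AB (d = 201 mm).
τ_max = 16·90820/(π·(0.201)³) = 5.696×10^7 Pa.

57.0 MPa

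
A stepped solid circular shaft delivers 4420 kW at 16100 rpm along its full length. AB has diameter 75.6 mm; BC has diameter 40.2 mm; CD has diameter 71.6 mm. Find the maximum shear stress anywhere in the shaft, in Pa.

ω = 2π·16100/60 = 1686 rad/s, so T = P/ω = 4420×10³ / 1686 = 2622 N·m.
Under the same torque, τ_max = 16T/(πd³) is largest where d is smallest — segment BC (d = 40.2 mm).
τ_max = 16·2622/(π·(0.0402)³) = 2.055×10^8 Pa.

2.06e8 Pa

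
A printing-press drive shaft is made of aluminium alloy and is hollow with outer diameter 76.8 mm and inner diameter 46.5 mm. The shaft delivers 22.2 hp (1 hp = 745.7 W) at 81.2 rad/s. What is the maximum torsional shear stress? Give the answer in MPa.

ω = 81.2 rad/s, so T = P/ω = 22.2×745.7 / 81.20 = 203.9 N·m.
J = π(d_o⁴ − d_i⁴)/32 = π(0.0768⁴ − 0.0465⁴)/32 = 2.956×10^-6 m⁴.
τ_max = T·r/J = 203.9 × 0.0384 / 2.956×10^-6 = 2.648×10^6 Pa.

2.65 MPa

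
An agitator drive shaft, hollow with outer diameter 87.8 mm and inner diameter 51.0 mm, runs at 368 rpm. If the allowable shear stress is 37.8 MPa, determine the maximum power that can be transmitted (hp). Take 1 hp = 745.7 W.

J = π(d_o⁴ − d_i⁴)/32 = π(0.0878⁴ − 0.0510⁴)/32 = 5.170×10^-6 m⁴.
T_max = τ_allow·J/r = 3.78×10^7 × 5.170×10^-6 / 0.0439 = 4452 N·m.
ω = 2π·368/60 = 38.54 rad/s, so P_max = T_max·ω = 1.716×10^5 W.

230 hp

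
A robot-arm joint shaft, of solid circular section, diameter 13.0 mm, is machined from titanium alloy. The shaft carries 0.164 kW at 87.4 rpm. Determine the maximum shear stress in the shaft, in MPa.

ω = 2π·87.4/60 = 9.153 rad/s, so T = P/ω = 0.164×10³ / 9.153 = 17.92 N·m.
J = πd⁴/32 = π(0.0130)⁴/32 = 2.804×10^-9 m⁴.
τ_max = T·r/J = 17.92 × 0.00650 / 2.804×10^-9 = 4.154×10^7 Pa.

41.5 MPa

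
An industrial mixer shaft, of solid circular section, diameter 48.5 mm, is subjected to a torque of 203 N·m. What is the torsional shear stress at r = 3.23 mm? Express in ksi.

0.175 ksi

J = πd⁴/32 = π(0.0485)⁴/32 = 5.432×10^-7 m⁴.
Shear stress varies linearly with radius: τ = T·r/J = 203.0 × 0.00323 / 5.432×10^-7 = 1.207×10^6 Pa.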